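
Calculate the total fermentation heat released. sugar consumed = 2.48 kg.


Q = m_sugar · 590 kJ/kg
Q = 2.48 · 590

1463.2000 kJ


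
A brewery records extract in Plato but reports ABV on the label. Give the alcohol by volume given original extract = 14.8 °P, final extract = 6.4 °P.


SG = 259/(259 − P);  ABV = (OG − FG)·131.25
OG = 259/(259 − 14.8) = 1.0606
FG = 259/(259 − 6.4) = 1.0253
ABV = (1.0606 − 1.0253)·131.25

4.6291 % ABV


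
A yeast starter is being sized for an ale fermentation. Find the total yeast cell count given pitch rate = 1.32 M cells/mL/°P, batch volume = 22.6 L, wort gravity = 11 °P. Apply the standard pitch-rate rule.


cells (billions) = rate · V_L · °P
cells = 1.32 · 22.6 · 11

328.1520 billion cells


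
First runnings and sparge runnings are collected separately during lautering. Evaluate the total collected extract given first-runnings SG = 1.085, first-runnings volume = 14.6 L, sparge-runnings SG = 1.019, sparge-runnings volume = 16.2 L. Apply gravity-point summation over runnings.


total = Σ (SG_i − 1)·1000·V_i
first = (1.085 − 1)·1000·14.6 = 1241.0000
sparge = (1.019 − 1)·1000·16.2 = 307.8000
total = 1241.0000 + 307.8000

1548.8000 gravity·L


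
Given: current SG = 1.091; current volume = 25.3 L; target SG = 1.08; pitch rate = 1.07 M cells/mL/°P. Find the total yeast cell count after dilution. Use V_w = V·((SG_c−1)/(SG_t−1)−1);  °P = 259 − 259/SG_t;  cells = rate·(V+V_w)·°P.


V_w = 25.3·((1.091−1)/(1.08−1)−1) = 3.4787
V_final = 25.3 + 3.4787 = 28.7787
°P = 259 − 259/1.08 = 19.1852
cells = 1.07·28.7787·19.1852

590.7744 billion cells


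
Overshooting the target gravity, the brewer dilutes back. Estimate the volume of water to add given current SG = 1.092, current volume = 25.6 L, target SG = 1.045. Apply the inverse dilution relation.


V_water = V·((SG_curr − 1)/(SG_target − 1) − 1)
V_water = 25.6·((1.092 − 1)/(1.045 − 1) − 1)

26.7378 L


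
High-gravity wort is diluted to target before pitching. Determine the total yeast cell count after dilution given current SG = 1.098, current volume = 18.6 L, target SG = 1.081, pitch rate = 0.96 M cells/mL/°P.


V_w = V·((SG_c−1)/(SG_t−1)−1);  °P = 259 − 259/SG_t;  cells = rate·(V+V_w)·°P
V_w = 18.6·((1.098−1)/(1.081−1)−1) = 3.9037
V_final = 18.6 + 3.9037 = 22.5037
°P = 259 − 259/1.081 = 19.4070
cells = 0.96·22.5037·19.4070

419.2609 billion cells


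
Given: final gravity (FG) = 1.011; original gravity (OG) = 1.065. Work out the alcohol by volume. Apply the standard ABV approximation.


ABV = (OG − FG) · 131.25
ABV = (1.065 − 1.011) · 131.25

7.0875 % ABV


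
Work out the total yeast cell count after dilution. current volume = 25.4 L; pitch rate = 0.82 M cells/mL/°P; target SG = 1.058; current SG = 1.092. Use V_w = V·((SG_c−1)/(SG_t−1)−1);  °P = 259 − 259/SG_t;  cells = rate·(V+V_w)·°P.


V_w = 25.4·((1.092−1)/(1.058−1)−1) = 14.8897
V_final = 25.4 + 14.8897 = 40.2897
°P = 259 − 259/1.058 = 14.1985
cells = 0.82·40.2897·14.1985

469.0828 billion cells


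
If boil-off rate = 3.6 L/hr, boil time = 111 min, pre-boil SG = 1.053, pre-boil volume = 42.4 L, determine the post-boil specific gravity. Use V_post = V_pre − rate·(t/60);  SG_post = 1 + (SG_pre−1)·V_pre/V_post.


V_post = 42.4 − 3.6·(111/60) = 35.7400
SG_post = 1 + (1.053 − 1)·42.4/35.7400

1.0629


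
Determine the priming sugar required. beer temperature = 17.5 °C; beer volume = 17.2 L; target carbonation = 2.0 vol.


residual = 14.695·(0.01821 + 0.09011·e^(−0.04·T));  sugar = (target − residual)·4.0·V
residual = 14.695·(0.01821 + 0.09011·e^(−0.04·17.5)) = 0.9252
sugar = (2.0 − 0.9252)·4.0·17.2

73.9492 g


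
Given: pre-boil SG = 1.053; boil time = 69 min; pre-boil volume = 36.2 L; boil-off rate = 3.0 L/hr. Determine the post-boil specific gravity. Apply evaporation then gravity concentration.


V_post = V_pre − rate·(t/60);  SG_post = 1 + (SG_pre−1)·V_pre/V_post
V_post = 36.2 − 3.0·(69/60) = 32.7500
SG_post = 1 + (1.053 − 1)·36.2/32.7500

1.0586


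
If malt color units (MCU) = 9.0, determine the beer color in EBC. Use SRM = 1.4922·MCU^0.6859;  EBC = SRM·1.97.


SRM = 1.4922·9.0^0.6859 = 6.7351
EBC = 6.7351·1.97

13.2681 EBC


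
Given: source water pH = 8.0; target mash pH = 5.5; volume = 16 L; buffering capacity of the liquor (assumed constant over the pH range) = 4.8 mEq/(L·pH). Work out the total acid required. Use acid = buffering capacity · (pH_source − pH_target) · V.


acid = 4.8 · (8.0 − 5.5) · 16

192.0000 mEq


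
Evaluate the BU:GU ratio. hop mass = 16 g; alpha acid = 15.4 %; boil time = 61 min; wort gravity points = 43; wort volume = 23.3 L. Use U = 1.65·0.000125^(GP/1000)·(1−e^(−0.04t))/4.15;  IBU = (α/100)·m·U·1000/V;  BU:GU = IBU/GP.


U = 1.65·0.000125^(43/1000)·(1−e^(−0.04·61))/4.15 = 0.2466
IBU = (15.4/100)·16·0.2466·1000/23.3 = 26.0785
BU:GU = 26.0785/43

0.6065


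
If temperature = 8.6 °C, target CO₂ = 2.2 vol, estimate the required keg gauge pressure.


psi = vols/(0.01821 + 0.09011·e^(−0.04·T)) − 14.695
psi = 2.2/(0.01821 + 0.09011·e^(−0.04·8.6)) − 14.695

12.1043 psi


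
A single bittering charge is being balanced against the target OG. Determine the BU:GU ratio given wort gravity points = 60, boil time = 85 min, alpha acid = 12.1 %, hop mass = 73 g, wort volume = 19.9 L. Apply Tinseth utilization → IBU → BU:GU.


U = 1.65·0.000125^(GP/1000)·(1−e^(−0.04t))/4.15;  IBU = (α/100)·m·U·1000/V;  BU:GU = IBU/GP
U = 1.65·0.000125^(60/1000)·(1−e^(−0.04·85))/4.15 = 0.2241
IBU = (12.1/100)·73·0.2241·1000/19.9 = 99.4866
BU:GU = 99.4866/60

1.6581


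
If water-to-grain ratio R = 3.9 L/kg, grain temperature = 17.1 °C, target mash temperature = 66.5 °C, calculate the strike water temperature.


T_strike = (0.41/R)·(T_mash − T_grain) + T_mash
T_strike = (0.41/3.9)·(66.5 − 17.1) + 66.5

71.6933 °C


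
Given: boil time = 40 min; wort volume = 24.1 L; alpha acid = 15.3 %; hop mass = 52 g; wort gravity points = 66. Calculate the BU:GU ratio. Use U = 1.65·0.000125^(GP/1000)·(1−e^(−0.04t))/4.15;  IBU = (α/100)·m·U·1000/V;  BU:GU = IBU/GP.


U = 1.65·0.000125^(66/1000)·(1−e^(−0.04·40))/4.15 = 0.1753
IBU = (15.3/100)·52·0.1753·1000/24.1 = 57.8854
BU:GU = 57.8854/66

0.8771


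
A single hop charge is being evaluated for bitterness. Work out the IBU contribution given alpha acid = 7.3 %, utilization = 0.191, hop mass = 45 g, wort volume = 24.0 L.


IBU = (α/100)·mass·U·1000 / V
IBU = (7.3/100)·45·0.191·1000 / 24.0

26.1431 IBU


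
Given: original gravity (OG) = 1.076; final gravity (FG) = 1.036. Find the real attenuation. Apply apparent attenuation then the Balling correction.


AA = (OG−FG)/(OG−1)·100;  RA = AA·0.8192
AA = (1.076 − 1.036)/(1.076 − 1)·100 = 52.6316
RA = 52.6316·0.8192

43.1158 %


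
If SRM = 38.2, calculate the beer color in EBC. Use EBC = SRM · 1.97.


EBC = 38.2 · 1.97

75.2540 EBC


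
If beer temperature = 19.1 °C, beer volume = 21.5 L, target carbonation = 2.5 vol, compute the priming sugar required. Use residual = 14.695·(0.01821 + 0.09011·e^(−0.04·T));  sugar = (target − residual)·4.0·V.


residual = 14.695·(0.01821 + 0.09011·e^(−0.04·19.1)) = 0.8844
sugar = (2.5 − 0.8844)·4.0·21.5

138.9423 g


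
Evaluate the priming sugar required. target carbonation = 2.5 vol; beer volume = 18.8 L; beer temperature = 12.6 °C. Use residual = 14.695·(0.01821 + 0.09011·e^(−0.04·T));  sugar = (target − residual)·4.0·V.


residual = 14.695·(0.01821 + 0.09011·e^(−0.04·12.6)) = 1.0675
sugar = (2.5 − 1.0675)·4.0·18.8

107.7212 g


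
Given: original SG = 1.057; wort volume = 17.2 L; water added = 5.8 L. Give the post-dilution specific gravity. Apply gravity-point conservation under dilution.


SG_new = 1 + (SG_old − 1)·V_old/(V_old + V_water)
pts = (1.057 − 1)·1000·17.2/(17.2 + 5.8) = 42.6261
SG_new = 1 + 42.6261/1000

1.0426


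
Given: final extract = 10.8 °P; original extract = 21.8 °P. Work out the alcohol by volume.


SG = 259/(259 − P);  ABV = (OG − FG)·131.25
OG = 259/(259 − 21.8) = 1.0919
FG = 259/(259 − 10.8) = 1.0435
ABV = (1.0919 − 1.0435)·131.25

6.3515 % ABV


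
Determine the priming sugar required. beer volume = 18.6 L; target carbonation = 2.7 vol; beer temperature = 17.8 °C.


residual = 14.695·(0.01821 + 0.09011·e^(−0.04·T));  sugar = (target − residual)·4.0·V
residual = 14.695·(0.01821 + 0.09011·e^(−0.04·17.8)) = 0.9173
sugar = (2.7 − 0.9173)·4.0·18.6

132.6318 g


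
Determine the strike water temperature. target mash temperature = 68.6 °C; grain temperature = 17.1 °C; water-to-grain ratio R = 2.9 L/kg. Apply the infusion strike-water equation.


T_strike = (0.41/R)·(T_mash − T_grain) + T_mash
T_strike = (0.41/2.9)·(68.6 − 17.1) + 68.6

75.8810 °C


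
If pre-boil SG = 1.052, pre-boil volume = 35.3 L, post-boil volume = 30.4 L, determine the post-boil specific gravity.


SG_post = 1 + (SG_pre − 1)·V_pre/V_post
pts_pre = (1.052 − 1)·1000 = 52.0000
pts_post = 52.0000·35.3/30.4 = 60.3816
SG_post = 1 + 60.3816/1000

1.0604


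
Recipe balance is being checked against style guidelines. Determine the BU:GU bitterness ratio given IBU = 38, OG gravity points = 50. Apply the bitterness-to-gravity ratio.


BU:GU = IBU / OG_points
BU:GU = 38 / 50

0.7600


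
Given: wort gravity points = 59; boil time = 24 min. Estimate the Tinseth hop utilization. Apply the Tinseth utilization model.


U = 1.65·0.000125^(GP/1000) · (1 − e^(−0.04·t))/4.15
bigness = 1.65·0.000125^(59/1000) = 0.9710
boil_factor = (1 − e^(−0.04·24))/4.15 = 0.1487
U = 0.9710 · 0.1487

0.1444


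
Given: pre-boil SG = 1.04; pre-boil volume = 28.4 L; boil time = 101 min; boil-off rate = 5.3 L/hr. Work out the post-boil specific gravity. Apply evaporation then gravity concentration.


V_post = V_pre − rate·(t/60);  SG_post = 1 + (SG_pre−1)·V_pre/V_post
V_post = 28.4 − 5.3·(101/60) = 19.4783
SG_post = 1 + (1.04 − 1)·28.4/19.4783

1.0583


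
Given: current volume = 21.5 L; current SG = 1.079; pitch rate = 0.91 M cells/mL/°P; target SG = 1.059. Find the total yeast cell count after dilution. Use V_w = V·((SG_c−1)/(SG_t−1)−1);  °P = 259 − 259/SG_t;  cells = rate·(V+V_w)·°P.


V_w = 21.5·((1.079−1)/(1.059−1)−1) = 7.2881
V_final = 21.5 + 7.2881 = 28.7881
°P = 259 − 259/1.059 = 14.4297
cells = 0.91·28.7881·14.4297

378.0165 billion cells


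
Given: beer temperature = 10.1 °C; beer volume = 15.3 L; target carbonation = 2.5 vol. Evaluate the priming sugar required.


residual = 14.695·(0.01821 + 0.09011·e^(−0.04·T));  sugar = (target − residual)·4.0·V
residual = 14.695·(0.01821 + 0.09011·e^(−0.04·10.1)) = 1.1517
sugar = (2.5 − 1.1517)·4.0·15.3

82.5179 g


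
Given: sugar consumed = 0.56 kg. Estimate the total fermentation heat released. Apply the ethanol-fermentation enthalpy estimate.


Q = m_sugar · 590 kJ/kg
Q = 0.56 · 590

330.4000 kJ


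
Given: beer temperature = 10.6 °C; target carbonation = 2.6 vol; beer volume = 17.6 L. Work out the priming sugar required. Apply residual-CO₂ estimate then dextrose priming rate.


residual = 14.695·(0.01821 + 0.09011·e^(−0.04·T));  sugar = (target − residual)·4.0·V
residual = 14.695·(0.01821 + 0.09011·e^(−0.04·10.6)) = 1.1342
sugar = (2.6 − 1.1342)·4.0·17.6

103.1950 g


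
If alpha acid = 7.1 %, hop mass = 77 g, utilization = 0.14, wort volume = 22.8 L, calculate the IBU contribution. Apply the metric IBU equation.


IBU = (α/100)·mass·U·1000 / V
IBU = (7.1/100)·77·0.14·1000 / 22.8

33.5693 IBU


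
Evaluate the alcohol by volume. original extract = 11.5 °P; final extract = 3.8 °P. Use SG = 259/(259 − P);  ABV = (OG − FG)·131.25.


OG = 259/(259 − 11.5) = 1.0465
FG = 259/(259 − 3.8) = 1.0149
ABV = (1.0465 − 1.0149)·131.25

4.1441 % ABV


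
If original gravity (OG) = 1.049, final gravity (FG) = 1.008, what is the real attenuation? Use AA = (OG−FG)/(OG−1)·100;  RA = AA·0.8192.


AA = (1.049 − 1.008)/(1.049 − 1)·100 = 83.6735
RA = 83.6735·0.8192

68.5453 %


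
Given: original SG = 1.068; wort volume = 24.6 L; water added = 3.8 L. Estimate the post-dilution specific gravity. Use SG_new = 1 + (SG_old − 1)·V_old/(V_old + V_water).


pts = (1.068 − 1)·1000·24.6/(24.6 + 3.8) = 58.9014
SG_new = 1 + 58.9014/1000

1.0589


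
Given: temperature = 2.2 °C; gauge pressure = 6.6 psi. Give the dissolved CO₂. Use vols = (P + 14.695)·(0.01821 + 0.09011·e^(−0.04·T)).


vols = (6.6 + 14.695)·(0.01821 + 0.09011·e^(−0.04·2.2))

2.1450 volumes


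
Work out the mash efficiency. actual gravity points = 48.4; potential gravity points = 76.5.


efficiency = actual / potential × 100
efficiency = 48.4 / 76.5 × 100

63.2680 %


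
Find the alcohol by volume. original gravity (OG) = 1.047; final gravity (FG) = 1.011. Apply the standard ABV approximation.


ABV = (OG − FG) · 131.25
ABV = (1.047 − 1.011) · 131.25

4.7250 % ABV


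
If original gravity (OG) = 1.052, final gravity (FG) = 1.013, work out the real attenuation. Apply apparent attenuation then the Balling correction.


AA = (OG−FG)/(OG−1)·100;  RA = AA·0.8192
AA = (1.052 − 1.013)/(1.052 − 1)·100 = 75.0000
RA = 75.0000·0.8192

61.4400 %


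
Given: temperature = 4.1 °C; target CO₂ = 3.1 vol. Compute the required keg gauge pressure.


psi = vols/(0.01821 + 0.09011·e^(−0.04·T)) − 14.695
psi = 3.1/(0.01821 + 0.09011·e^(−0.04·4.1)) − 14.695

18.0434 psi


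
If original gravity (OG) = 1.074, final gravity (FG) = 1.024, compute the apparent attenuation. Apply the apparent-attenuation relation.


AA = (OG − FG)/(OG − 1) · 100
AA = (1.074 − 1.024)/(1.074 − 1) · 100

67.5676 %


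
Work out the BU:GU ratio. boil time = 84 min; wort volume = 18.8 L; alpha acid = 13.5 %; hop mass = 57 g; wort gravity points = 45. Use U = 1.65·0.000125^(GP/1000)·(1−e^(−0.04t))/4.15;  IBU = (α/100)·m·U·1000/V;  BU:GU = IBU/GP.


U = 1.65·0.000125^(45/1000)·(1−e^(−0.04·84))/4.15 = 0.2561
IBU = (13.5/100)·57·0.2561·1000/18.8 = 104.8320
BU:GU = 104.8320/45

2.3296


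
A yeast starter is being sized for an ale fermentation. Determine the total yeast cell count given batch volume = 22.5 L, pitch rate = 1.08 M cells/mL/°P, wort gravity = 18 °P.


cells (billions) = rate · V_L · °P
cells = 1.08 · 22.5 · 18

437.4000 billion cells


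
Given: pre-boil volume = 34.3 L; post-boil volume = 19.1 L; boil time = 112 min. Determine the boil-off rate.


rate = (V_pre − V_post) / (t_min/60)
rate = (34.3 − 19.1) / (112/60)

8.1429 L/hr


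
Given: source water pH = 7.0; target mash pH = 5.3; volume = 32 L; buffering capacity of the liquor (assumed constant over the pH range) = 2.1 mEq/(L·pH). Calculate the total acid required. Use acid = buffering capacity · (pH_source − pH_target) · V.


acid = 2.1 · (7.0 − 5.3) · 32

114.2400 mEq


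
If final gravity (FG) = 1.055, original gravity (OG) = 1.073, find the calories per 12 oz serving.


ABW = (OG−FG)·131.25·0.79/FG;  °P = 259 − 259/SG (for OG→OE and FG→AE);  RE = 0.1808·OE + 0.8192·AE;  Cal = (6.9·ABW + 4·(RE−0.1))·FG·3.55
ABW = (1.073 − 1.055)·131.25·0.79/1.055 = 1.7691
OE = 259 − 259/1.073 = 17.6207 °P
AE = 259 − 259/1.055 = 13.5024 °P
RE = 0.1808·17.6207 + 0.8192·13.5024 = 14.2470 °P
Cal = (6.9·1.7691 + 4·(14.2470−0.1))·1.055·3.55

257.6525 kcal


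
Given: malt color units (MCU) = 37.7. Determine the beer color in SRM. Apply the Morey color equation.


SRM = 1.4922 · MCU^0.6859
SRM = 1.4922 · 37.7^0.6859

17.9903 SRM


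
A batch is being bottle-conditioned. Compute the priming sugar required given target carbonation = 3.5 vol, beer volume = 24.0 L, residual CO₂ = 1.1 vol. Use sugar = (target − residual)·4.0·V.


sugar = (3.5 − 1.1)·4.0·24.0

230.4000 g


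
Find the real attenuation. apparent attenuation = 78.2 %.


RA = AA · 0.8192
RA = 78.2 · 0.8192

64.0614 %


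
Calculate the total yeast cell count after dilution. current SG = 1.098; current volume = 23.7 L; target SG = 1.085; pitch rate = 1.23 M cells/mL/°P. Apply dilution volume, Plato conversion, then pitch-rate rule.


V_w = V·((SG_c−1)/(SG_t−1)−1);  °P = 259 − 259/SG_t;  cells = rate·(V+V_w)·°P
V_w = 23.7·((1.098−1)/(1.085−1)−1) = 3.6247
V_final = 23.7 + 3.6247 = 27.3247
°P = 259 − 259/1.085 = 20.2903
cells = 1.23·27.3247·20.2903

681.9453 billion cells


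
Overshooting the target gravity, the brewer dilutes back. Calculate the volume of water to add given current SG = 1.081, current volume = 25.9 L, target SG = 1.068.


V_water = V·((SG_curr − 1)/(SG_target − 1) − 1)
V_water = 25.9·((1.081 − 1)/(1.068 − 1) − 1)

4.9515 L


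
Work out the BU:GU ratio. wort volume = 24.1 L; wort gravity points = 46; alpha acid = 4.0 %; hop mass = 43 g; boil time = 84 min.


U = 1.65·0.000125^(GP/1000)·(1−e^(−0.04t))/4.15;  IBU = (α/100)·m·U·1000/V;  BU:GU = IBU/GP
U = 1.65·0.000125^(46/1000)·(1−e^(−0.04·84))/4.15 = 0.2538
IBU = (4.0/100)·43·0.2538·1000/24.1 = 18.1156
BU:GU = 18.1156/46

0.3938


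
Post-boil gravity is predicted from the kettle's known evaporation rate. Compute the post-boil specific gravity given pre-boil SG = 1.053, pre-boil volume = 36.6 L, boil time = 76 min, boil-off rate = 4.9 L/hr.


V_post = V_pre − rate·(t/60);  SG_post = 1 + (SG_pre−1)·V_pre/V_post
V_post = 36.6 − 4.9·(76/60) = 30.3933
SG_post = 1 + (1.053 − 1)·36.6/30.3933

1.0638


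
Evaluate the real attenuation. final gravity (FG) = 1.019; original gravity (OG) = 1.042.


AA = (OG−FG)/(OG−1)·100;  RA = AA·0.8192
AA = (1.042 − 1.019)/(1.042 − 1)·100 = 54.7619
RA = 54.7619·0.8192

44.8610 %


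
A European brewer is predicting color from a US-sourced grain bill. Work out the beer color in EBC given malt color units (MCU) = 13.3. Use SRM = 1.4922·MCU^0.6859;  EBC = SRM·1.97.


SRM = 1.4922·13.3^0.6859 = 8.8039
EBC = 8.8039·1.97

17.3438 EBC


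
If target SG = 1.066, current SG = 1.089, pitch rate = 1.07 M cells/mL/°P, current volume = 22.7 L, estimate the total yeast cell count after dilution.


V_w = V·((SG_c−1)/(SG_t−1)−1);  °P = 259 − 259/SG_t;  cells = rate·(V+V_w)·°P
V_w = 22.7·((1.089−1)/(1.066−1)−1) = 7.9106
V_final = 22.7 + 7.9106 = 30.6106
°P = 259 − 259/1.066 = 16.0356
cells = 1.07·30.6106·16.0356

525.2211 billion cells


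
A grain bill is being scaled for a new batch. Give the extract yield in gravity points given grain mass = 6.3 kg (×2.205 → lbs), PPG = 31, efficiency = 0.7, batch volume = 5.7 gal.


points = lbs × PPG × eff / vol
lbs = 6.3 × 2.205 = 13.8915
points = 13.8915 × 31 × 0.7 / 5.7

52.8852 points


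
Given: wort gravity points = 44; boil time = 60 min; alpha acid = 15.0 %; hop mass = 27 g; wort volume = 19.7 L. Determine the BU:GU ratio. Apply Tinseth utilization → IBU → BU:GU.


U = 1.65·0.000125^(GP/1000)·(1−e^(−0.04t))/4.15;  IBU = (α/100)·m·U·1000/V;  BU:GU = IBU/GP
U = 1.65·0.000125^(44/1000)·(1−e^(−0.04·60))/4.15 = 0.2434
IBU = (15.0/100)·27·0.2434·1000/19.7 = 50.0481
BU:GU = 50.0481/44

1.1375


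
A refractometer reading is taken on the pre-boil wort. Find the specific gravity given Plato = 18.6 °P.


SG = 259/(259 − P)
SG = 259/(259 − 18.6)

1.0774


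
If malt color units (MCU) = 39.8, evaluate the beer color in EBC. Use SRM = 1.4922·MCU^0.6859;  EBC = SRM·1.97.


SRM = 1.4922·39.8^0.6859 = 18.6718
EBC = 18.6718·1.97

36.7835 EBC


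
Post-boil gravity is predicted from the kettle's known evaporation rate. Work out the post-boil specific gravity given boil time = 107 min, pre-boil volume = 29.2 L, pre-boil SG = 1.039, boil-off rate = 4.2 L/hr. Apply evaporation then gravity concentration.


V_post = V_pre − rate·(t/60);  SG_post = 1 + (SG_pre−1)·V_pre/V_post
V_post = 29.2 − 4.2·(107/60) = 21.7100
SG_post = 1 + (1.039 − 1)·29.2/21.7100

1.0525


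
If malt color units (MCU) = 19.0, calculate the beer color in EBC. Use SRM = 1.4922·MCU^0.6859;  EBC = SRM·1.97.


SRM = 1.4922·19.0^0.6859 = 11.2441
EBC = 11.2441·1.97

22.1508 EBC


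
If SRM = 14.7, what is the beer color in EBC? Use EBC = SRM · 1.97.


EBC = 14.7 · 1.97

28.9590 EBC


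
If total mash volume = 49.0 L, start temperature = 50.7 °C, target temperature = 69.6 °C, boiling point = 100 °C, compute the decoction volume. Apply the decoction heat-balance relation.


V_dec = V_total·(T_target − T_start)/(T_boil − T_start)
V_dec = 49.0·(69.6 − 50.7)/(100 − 50.7)

18.7850 L


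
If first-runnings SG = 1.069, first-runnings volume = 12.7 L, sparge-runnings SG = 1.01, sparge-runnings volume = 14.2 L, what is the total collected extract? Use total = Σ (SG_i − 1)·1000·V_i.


first = (1.069 − 1)·1000·12.7 = 876.3000
sparge = (1.01 − 1)·1000·14.2 = 142.0000
total = 876.3000 + 142.0000

1018.3000 gravity·L


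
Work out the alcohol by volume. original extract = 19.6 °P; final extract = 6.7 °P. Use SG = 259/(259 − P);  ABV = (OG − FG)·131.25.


OG = 259/(259 − 19.6) = 1.0819
FG = 259/(259 − 6.7) = 1.0266
ABV = (1.0819 − 1.0266)·131.25

7.2602 % ABV


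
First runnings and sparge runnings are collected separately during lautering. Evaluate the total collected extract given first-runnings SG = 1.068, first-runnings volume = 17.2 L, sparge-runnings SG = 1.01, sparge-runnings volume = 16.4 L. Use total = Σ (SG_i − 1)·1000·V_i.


first = (1.068 − 1)·1000·17.2 = 1169.6000
sparge = (1.01 − 1)·1000·16.4 = 164.0000
total = 1169.6000 + 164.0000

1333.6000 gravity·L


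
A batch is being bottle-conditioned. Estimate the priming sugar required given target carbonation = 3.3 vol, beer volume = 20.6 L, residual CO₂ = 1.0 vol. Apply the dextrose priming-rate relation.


sugar = (target − residual)·4.0·V
sugar = (3.3 − 1.0)·4.0·20.6

189.5200 g


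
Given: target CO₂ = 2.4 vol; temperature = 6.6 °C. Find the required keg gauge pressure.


psi = vols/(0.01821 + 0.09011·e^(−0.04·T)) − 14.695
psi = 2.4/(0.01821 + 0.09011·e^(−0.04·6.6)) − 14.695

12.7612 psi


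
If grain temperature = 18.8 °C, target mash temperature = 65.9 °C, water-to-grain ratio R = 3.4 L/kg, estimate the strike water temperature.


T_strike = (0.41/R)·(T_mash − T_grain) + T_mash
T_strike = (0.41/3.4)·(65.9 − 18.8) + 65.9

71.5797 °C


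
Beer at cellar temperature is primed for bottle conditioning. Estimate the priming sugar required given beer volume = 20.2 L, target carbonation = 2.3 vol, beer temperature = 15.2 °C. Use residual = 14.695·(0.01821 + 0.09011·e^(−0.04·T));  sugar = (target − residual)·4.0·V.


residual = 14.695·(0.01821 + 0.09011·e^(−0.04·15.2)) = 0.9885
sugar = (2.3 − 0.9885)·4.0·20.2

105.9673 g


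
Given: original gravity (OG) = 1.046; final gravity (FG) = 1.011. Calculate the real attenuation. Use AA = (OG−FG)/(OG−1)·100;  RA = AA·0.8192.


AA = (1.046 − 1.011)/(1.046 − 1)·100 = 76.0870
RA = 76.0870·0.8192

62.3304 %


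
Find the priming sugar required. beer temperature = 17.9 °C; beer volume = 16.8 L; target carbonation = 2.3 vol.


residual = 14.695·(0.01821 + 0.09011·e^(−0.04·T));  sugar = (target − residual)·4.0·V
residual = 14.695·(0.01821 + 0.09011·e^(−0.04·17.9)) = 0.9147
sugar = (2.3 − 0.9147)·4.0·16.8

93.0908 g


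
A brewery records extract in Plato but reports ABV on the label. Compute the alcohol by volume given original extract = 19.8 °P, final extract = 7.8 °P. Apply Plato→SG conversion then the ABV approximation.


SG = 259/(259 − P);  ABV = (OG − FG)·131.25
OG = 259/(259 − 19.8) = 1.0828
FG = 259/(259 − 7.8) = 1.0311
ABV = (1.0828 − 1.0311)·131.25

6.7889 % ABV


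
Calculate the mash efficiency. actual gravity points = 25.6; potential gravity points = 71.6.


efficiency = actual / potential × 100
efficiency = 25.6 / 71.6 × 100

35.7542 %


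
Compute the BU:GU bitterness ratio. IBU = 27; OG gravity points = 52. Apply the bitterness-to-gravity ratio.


BU:GU = IBU / OG_points
BU:GU = 27 / 52

0.5192


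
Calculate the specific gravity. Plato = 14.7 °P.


SG = 259/(259 − P)
SG = 259/(259 − 14.7)

1.0602


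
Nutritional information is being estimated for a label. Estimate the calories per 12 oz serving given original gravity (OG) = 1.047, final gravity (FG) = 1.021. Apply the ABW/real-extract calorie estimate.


ABW = (OG−FG)·131.25·0.79/FG;  °P = 259 − 259/SG (for OG→OE and FG→AE);  RE = 0.1808·OE + 0.8192·AE;  Cal = (6.9·ABW + 4·(RE−0.1))·FG·3.55
ABW = (1.047 − 1.021)·131.25·0.79/1.021 = 2.6404
OE = 259 − 259/1.047 = 11.6266 °P
AE = 259 − 259/1.021 = 5.3271 °P
RE = 0.1808·11.6266 + 0.8192·5.3271 = 6.4661 °P
Cal = (6.9·2.6404 + 4·(6.4661−0.1))·1.021·3.55

158.3320 kcal


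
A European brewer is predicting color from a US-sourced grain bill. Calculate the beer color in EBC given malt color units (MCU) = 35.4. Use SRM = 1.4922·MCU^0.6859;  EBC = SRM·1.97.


SRM = 1.4922·35.4^0.6859 = 17.2301
EBC = 17.2301·1.97

33.9433 EBC


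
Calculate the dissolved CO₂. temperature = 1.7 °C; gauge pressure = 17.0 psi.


vols = (P + 14.695)·(0.01821 + 0.09011·e^(−0.04·T))
vols = (17.0 + 14.695)·(0.01821 + 0.09011·e^(−0.04·1.7))

3.2454 volumes


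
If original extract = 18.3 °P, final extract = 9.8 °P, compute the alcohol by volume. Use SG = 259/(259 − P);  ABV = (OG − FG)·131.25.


OG = 259/(259 − 18.3) = 1.0760
FG = 259/(259 − 9.8) = 1.0393
ABV = (1.0760 − 1.0393)·131.25

4.8172 % ABV


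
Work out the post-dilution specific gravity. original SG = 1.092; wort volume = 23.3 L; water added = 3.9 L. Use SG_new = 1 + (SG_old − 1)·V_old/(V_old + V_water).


pts = (1.092 − 1)·1000·23.3/(23.3 + 3.9) = 78.8088
SG_new = 1 + 78.8088/1000

1.0788


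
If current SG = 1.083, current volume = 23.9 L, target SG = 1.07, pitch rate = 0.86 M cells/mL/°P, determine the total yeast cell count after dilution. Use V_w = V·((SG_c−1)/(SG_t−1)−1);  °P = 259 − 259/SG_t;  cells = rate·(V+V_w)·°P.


V_w = 23.9·((1.083−1)/(1.07−1)−1) = 4.4386
V_final = 23.9 + 4.4386 = 28.3386
°P = 259 − 259/1.07 = 16.9439
cells = 0.86·28.3386·16.9439

412.9433 billion cells


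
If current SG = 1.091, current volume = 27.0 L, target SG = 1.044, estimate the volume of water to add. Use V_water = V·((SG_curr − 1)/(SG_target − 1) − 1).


V_water = 27.0·((1.091 − 1)/(1.044 − 1) − 1)

28.8409 L


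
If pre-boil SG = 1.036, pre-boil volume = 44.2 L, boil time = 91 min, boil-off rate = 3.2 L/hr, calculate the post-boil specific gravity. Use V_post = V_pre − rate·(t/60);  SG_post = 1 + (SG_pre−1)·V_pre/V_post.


V_post = 44.2 − 3.2·(91/60) = 39.3467
SG_post = 1 + (1.036 − 1)·44.2/39.3467

1.0404


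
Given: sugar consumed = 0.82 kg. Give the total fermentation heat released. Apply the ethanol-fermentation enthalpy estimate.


Q = m_sugar · 590 kJ/kg
Q = 0.82 · 590

483.8000 kJ


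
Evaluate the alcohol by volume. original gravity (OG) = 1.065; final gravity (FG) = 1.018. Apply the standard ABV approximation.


ABV = (OG − FG) · 131.25
ABV = (1.065 − 1.018) · 131.25

6.1687 % ABV


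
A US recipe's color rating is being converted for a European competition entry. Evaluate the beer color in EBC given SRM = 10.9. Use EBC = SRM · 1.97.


EBC = 10.9 · 1.97

21.4730 EBC


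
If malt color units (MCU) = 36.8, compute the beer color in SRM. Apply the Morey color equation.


SRM = 1.4922 · MCU^0.6859
SRM = 1.4922 · 36.8^0.6859

17.6947 SRM


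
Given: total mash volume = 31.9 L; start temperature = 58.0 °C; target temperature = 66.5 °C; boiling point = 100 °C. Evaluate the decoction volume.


V_dec = V_total·(T_target − T_start)/(T_boil − T_start)
V_dec = 31.9·(66.5 − 58.0)/(100 − 58.0)

6.4560 L


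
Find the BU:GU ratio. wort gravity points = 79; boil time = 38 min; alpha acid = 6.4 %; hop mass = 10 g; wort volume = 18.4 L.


U = 1.65·0.000125^(GP/1000)·(1−e^(−0.04t))/4.15;  IBU = (α/100)·m·U·1000/V;  BU:GU = IBU/GP
U = 1.65·0.000125^(79/1000)·(1−e^(−0.04·38))/4.15 = 0.1527
IBU = (6.4/100)·10·0.1527·1000/18.4 = 5.3121
BU:GU = 5.3121/79

0.0672


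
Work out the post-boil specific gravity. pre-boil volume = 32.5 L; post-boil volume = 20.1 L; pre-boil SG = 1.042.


SG_post = 1 + (SG_pre − 1)·V_pre/V_post
pts_pre = (1.042 − 1)·1000 = 42.0000
pts_post = 42.0000·32.5/20.1 = 67.9104
SG_post = 1 + 67.9104/1000

1.0679


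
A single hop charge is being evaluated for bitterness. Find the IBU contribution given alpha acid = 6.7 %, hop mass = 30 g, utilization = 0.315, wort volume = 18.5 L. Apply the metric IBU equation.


IBU = (α/100)·mass·U·1000 / V
IBU = (6.7/100)·30·0.315·1000 / 18.5

34.2243 IBU


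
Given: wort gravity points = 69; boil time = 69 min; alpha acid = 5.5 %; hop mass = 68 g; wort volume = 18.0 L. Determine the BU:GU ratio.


U = 1.65·0.000125^(GP/1000)·(1−e^(−0.04t))/4.15;  IBU = (α/100)·m·U·1000/V;  BU:GU = IBU/GP
U = 1.65·0.000125^(69/1000)·(1−e^(−0.04·69))/4.15 = 0.2003
IBU = (5.5/100)·68·0.2003·1000/18.0 = 41.6223
BU:GU = 41.6223/69

0.6032


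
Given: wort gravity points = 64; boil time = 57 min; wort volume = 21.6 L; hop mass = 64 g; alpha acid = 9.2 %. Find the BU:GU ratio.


U = 1.65·0.000125^(GP/1000)·(1−e^(−0.04t))/4.15;  IBU = (α/100)·m·U·1000/V;  BU:GU = IBU/GP
U = 1.65·0.000125^(64/1000)·(1−e^(−0.04·57))/4.15 = 0.2008
IBU = (9.2/100)·64·0.2008·1000/21.6 = 54.7383
BU:GU = 54.7383/64

0.8553


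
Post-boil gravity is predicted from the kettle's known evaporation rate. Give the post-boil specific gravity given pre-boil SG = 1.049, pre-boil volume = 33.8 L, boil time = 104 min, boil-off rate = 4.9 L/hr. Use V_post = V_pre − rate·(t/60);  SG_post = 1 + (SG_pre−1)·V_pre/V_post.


V_post = 33.8 − 4.9·(104/60) = 25.3067
SG_post = 1 + (1.049 − 1)·33.8/25.3067

1.0654


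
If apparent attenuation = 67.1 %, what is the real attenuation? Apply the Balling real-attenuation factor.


RA = AA · 0.8192
RA = 67.1 · 0.8192

54.9683 %


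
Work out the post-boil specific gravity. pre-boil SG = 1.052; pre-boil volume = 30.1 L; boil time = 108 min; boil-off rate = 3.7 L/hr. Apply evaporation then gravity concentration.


V_post = V_pre − rate·(t/60);  SG_post = 1 + (SG_pre−1)·V_pre/V_post
V_post = 30.1 − 3.7·(108/60) = 23.4400
SG_post = 1 + (1.052 − 1)·30.1/23.4400

1.0668


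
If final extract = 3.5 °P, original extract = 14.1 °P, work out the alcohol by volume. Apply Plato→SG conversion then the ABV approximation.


SG = 259/(259 − P);  ABV = (OG − FG)·131.25
OG = 259/(259 − 14.1) = 1.0576
FG = 259/(259 − 3.5) = 1.0137
ABV = (1.0576 − 1.0137)·131.25

5.7587 % ABV


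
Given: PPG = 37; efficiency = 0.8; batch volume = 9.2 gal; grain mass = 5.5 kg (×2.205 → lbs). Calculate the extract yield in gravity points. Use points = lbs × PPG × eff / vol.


lbs = 5.5 × 2.205 = 12.1275
points = 12.1275 × 37 × 0.8 / 9.2

39.0189 points


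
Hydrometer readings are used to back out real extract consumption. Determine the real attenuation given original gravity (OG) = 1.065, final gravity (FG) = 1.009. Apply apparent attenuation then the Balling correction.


AA = (OG−FG)/(OG−1)·100;  RA = AA·0.8192
AA = (1.065 − 1.009)/(1.065 − 1)·100 = 86.1538
RA = 86.1538·0.8192

70.5772 %


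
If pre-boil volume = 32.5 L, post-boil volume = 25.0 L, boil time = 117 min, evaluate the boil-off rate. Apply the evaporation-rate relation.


rate = (V_pre − V_post) / (t_min/60)
rate = (32.5 − 25.0) / (117/60)

3.8462 L/hr


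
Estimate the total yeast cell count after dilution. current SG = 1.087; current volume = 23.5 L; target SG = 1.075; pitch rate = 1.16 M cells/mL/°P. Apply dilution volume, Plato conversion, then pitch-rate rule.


V_w = V·((SG_c−1)/(SG_t−1)−1);  °P = 259 − 259/SG_t;  cells = rate·(V+V_w)·°P
V_w = 23.5·((1.087−1)/(1.075−1)−1) = 3.7600
V_final = 23.5 + 3.7600 = 27.2600
°P = 259 − 259/1.075 = 18.0698
cells = 1.16·27.2600·18.0698

571.3950 billion cells


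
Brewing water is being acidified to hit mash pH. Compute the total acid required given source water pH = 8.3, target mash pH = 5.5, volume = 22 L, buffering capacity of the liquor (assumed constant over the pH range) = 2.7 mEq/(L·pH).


acid = buffering capacity · (pH_source − pH_target) · V
acid = 2.7 · (8.3 − 5.5) · 22

166.3200 mEq


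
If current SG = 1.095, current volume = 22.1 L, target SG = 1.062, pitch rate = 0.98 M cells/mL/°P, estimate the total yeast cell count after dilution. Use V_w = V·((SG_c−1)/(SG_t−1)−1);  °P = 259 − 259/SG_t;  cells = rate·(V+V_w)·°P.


V_w = 22.1·((1.095−1)/(1.062−1)−1) = 11.7629
V_final = 22.1 + 11.7629 = 33.8629
°P = 259 − 259/1.062 = 15.1205
cells = 0.98·33.8629·15.1205

501.7845 billion cells


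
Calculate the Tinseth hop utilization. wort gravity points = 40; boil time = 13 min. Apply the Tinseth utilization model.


U = 1.65·0.000125^(GP/1000) · (1 − e^(−0.04·t))/4.15
bigness = 1.65·0.000125^(40/1000) = 1.1518
boil_factor = (1 − e^(−0.04·13))/4.15 = 0.0977
U = 1.1518 · 0.0977

0.1125


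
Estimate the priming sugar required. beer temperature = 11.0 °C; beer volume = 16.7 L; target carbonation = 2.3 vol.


residual = 14.695·(0.01821 + 0.09011·e^(−0.04·T));  sugar = (target − residual)·4.0·V
residual = 14.695·(0.01821 + 0.09011·e^(−0.04·11.0)) = 1.1204
sugar = (2.3 − 1.1204)·4.0·16.7

78.7968 g


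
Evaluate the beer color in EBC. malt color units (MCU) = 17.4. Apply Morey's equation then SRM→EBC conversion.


SRM = 1.4922·MCU^0.6859;  EBC = SRM·1.97
SRM = 1.4922·17.4^0.6859 = 10.5857
EBC = 10.5857·1.97

20.8538 EBC


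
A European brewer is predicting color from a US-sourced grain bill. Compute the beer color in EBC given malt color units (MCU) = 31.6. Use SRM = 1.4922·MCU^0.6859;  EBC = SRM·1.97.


SRM = 1.4922·31.6^0.6859 = 15.9390
EBC = 15.9390·1.97

31.3999 EBC


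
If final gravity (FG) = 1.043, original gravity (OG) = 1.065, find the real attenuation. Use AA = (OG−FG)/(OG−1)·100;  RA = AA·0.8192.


AA = (1.065 − 1.043)/(1.065 − 1)·100 = 33.8462
RA = 33.8462·0.8192

27.7268 %


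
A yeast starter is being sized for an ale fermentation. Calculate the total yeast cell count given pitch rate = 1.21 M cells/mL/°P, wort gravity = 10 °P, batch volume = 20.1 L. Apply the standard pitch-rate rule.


cells (billions) = rate · V_L · °P
cells = 1.21 · 20.1 · 10

243.2100 billion cells


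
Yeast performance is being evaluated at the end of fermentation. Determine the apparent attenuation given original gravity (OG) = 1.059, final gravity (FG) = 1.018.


AA = (OG − FG)/(OG − 1) · 100
AA = (1.059 − 1.018)/(1.059 − 1) · 100

69.4915 %


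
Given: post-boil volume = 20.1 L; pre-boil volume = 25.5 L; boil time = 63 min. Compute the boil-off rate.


rate = (V_pre − V_post) / (t_min/60)
rate = (25.5 − 20.1) / (63/60)

5.1429 L/hr


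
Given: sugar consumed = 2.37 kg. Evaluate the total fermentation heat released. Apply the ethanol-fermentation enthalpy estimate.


Q = m_sugar · 590 kJ/kg
Q = 2.37 · 590

1398.3000 kJ


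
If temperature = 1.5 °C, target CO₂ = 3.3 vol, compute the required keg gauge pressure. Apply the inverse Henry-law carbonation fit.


psi = vols/(0.01821 + 0.09011·e^(−0.04·T)) − 14.695
psi = 3.3/(0.01821 + 0.09011·e^(−0.04·1.5)) − 14.695

17.3213 psi


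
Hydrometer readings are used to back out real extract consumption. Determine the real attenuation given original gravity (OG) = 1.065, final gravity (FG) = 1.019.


AA = (OG−FG)/(OG−1)·100;  RA = AA·0.8192
AA = (1.065 − 1.019)/(1.065 − 1)·100 = 70.7692
RA = 70.7692·0.8192

57.9742 %


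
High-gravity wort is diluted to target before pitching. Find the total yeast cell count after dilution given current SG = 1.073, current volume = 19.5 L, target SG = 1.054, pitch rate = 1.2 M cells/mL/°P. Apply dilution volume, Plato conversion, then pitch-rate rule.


V_w = V·((SG_c−1)/(SG_t−1)−1);  °P = 259 − 259/SG_t;  cells = rate·(V+V_w)·°P
V_w = 19.5·((1.073−1)/(1.054−1)−1) = 6.8611
V_final = 19.5 + 6.8611 = 26.3611
°P = 259 − 259/1.054 = 13.2694
cells = 1.2·26.3611·13.2694

419.7569 billion cells


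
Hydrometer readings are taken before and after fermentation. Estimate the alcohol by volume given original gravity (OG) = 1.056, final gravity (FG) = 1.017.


ABV = (OG − FG) · 131.25
ABV = (1.056 − 1.017) · 131.25

5.1188 % ABV


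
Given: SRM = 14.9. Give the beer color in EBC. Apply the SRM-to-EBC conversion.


EBC = SRM · 1.97
EBC = 14.9 · 1.97

29.3530 EBC


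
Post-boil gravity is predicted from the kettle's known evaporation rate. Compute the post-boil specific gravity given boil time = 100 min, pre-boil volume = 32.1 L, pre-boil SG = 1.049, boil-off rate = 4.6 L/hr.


V_post = V_pre − rate·(t/60);  SG_post = 1 + (SG_pre−1)·V_pre/V_post
V_post = 32.1 − 4.6·(100/60) = 24.4333
SG_post = 1 + (1.049 − 1)·32.1/24.4333

1.0644


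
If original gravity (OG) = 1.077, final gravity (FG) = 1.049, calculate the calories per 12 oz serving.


ABW = (OG−FG)·131.25·0.79/FG;  °P = 259 − 259/SG (for OG→OE and FG→AE);  RE = 0.1808·OE + 0.8192·AE;  Cal = (6.9·ABW + 4·(RE−0.1))·FG·3.55
ABW = (1.077 − 1.049)·131.25·0.79/1.049 = 2.7676
OE = 259 − 259/1.077 = 18.5172 °P
AE = 259 − 259/1.049 = 12.0982 °P
RE = 0.1808·18.5172 + 0.8192·12.0982 = 13.2587 °P
Cal = (6.9·2.7676 + 4·(13.2587−0.1))·1.049·3.55

267.1251 kcal


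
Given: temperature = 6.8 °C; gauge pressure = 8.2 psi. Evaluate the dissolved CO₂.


vols = (P + 14.695)·(0.01821 + 0.09011·e^(−0.04·T))
vols = (8.2 + 14.695)·(0.01821 + 0.09011·e^(−0.04·6.8))

1.9887 volumes


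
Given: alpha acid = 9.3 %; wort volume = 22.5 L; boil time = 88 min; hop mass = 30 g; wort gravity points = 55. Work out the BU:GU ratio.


U = 1.65·0.000125^(GP/1000)·(1−e^(−0.04t))/4.15;  IBU = (α/100)·m·U·1000/V;  BU:GU = IBU/GP
U = 1.65·0.000125^(55/1000)·(1−e^(−0.04·88))/4.15 = 0.2354
IBU = (9.3/100)·30·0.2354·1000/22.5 = 29.1836
BU:GU = 29.1836/55

0.5306


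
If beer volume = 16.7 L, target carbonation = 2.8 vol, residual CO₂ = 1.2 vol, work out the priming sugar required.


sugar = (target − residual)·4.0·V
sugar = (2.8 − 1.2)·4.0·16.7

106.8800 g


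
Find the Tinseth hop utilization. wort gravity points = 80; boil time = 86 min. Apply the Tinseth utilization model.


U = 1.65·0.000125^(GP/1000) · (1 − e^(−0.04·t))/4.15
bigness = 1.65·0.000125^(80/1000) = 0.8040
boil_factor = (1 − e^(−0.04·86))/4.15 = 0.2332
U = 0.8040 · 0.2332

0.1875


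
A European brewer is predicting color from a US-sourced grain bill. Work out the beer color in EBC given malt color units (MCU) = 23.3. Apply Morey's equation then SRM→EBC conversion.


SRM = 1.4922·MCU^0.6859;  EBC = SRM·1.97
SRM = 1.4922·23.3^0.6859 = 12.9329
EBC = 12.9329·1.97

25.4778 EBC


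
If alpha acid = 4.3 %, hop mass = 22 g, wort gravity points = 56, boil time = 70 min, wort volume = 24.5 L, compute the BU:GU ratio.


U = 1.65·0.000125^(GP/1000)·(1−e^(−0.04t))/4.15;  IBU = (α/100)·m·U·1000/V;  BU:GU = IBU/GP
U = 1.65·0.000125^(56/1000)·(1−e^(−0.04·70))/4.15 = 0.2257
IBU = (4.3/100)·22·0.2257·1000/24.5 = 8.7165
BU:GU = 8.7165/56

0.1557
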